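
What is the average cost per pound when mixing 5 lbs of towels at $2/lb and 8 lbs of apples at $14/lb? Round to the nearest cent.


Cost of towels:
5 x $2 = $10
Cost of apples:
8 x $14 = $112
Total cost: $10 + $112 = $122
Total weight: 13 lbs
Average: $122 / 13 = $9.3846... ≈ $9.38/lb

$9.38/lb


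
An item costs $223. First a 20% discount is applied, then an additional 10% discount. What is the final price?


First discount:
20% of $223 = $44.60
Price after first discount:
$223 - $44.60 = $178.40
Second discount:
10% of $178.40 = $17.84
Final price:
$178.40 - $17.84 = $160.56

$160.56


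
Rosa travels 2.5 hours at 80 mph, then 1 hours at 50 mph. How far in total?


Leg 1 distance:
80 x 2.5 = 200 miles
Leg 2 distance:
50 x 1 = 50 miles
Total distance:
200 + 50 = 250 miles

250 miles


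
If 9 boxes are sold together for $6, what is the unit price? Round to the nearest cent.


Total cost: $6
Number of items: 9
Unit price: $6 / 9 = $0.6666... ≈ $0.67

$0.67


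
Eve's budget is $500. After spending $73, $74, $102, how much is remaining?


Add up expenses:
$73 + $74 + $102 = $249
Subtract from budget:
$500 - $249 = $251

$251


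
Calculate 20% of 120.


Convert percentage to decimal:
20% = 0.2
Multiply:
120 x 0.2 = 24

24


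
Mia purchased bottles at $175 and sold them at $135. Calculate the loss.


Selling price = $135
Cost price = $175
Loss = cost price - selling price:
Loss = $175 - $135 = $40

$40


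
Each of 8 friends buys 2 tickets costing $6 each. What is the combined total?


Cost per person:
2 x $6 = $12
Group total:
8 x $12 = $96

$96


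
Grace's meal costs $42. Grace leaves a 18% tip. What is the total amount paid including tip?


Calculate the tip:
18% of $42 = $7.56
Add tip to meal cost:
$42 + $7.56 = $49.56

$49.56


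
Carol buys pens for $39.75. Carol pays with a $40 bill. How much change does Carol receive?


Start with the amount paid:
$40
Subtract the price:
$40 - $39.75 = $0.25

$0.25


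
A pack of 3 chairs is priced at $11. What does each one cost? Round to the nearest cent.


Total cost: $11
Number of items: 3
Unit price: $11 / 3 = $3.6666... ≈ $3.67

$3.67


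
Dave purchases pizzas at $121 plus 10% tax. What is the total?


Calculate the tax:
10% of $121 = $12.10
Add tax to price:
$121 + $12.10 = $133.10

$133.10


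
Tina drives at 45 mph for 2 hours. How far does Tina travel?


Use the formula: distance = speed x time
Speed = 45 mph, Time = 2 hours
45 x 2 = 90 miles

90 miles


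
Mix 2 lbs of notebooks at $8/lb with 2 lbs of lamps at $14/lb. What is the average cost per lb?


Cost of notebooks:
2 x $8 = $16
Cost of lamps:
2 x $14 = $28
Total cost: $16 + $28 = $44
Total weight: 4 lbs
Average: $44 / 4 = $11/lb

$11/lb


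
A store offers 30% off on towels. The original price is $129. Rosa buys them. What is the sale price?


Calculate the discount amount:
30% of $129 = $38.70
Subtract from original:
$129 - $38.70 = $90.30

$90.30


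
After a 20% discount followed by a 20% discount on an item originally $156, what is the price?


First discount:
20% of $156 = $31.20
Price after first discount:
$156 - $31.20 = $124.80
Second discount:
20% of $124.80 = $24.96
Final price:
$124.80 - $24.96 = $99.84

$99.84


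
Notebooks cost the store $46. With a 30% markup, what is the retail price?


Calculate the markup amount:
30% of $46 = $13.80
Add to cost:
$46 + $13.80 = $59.80

$59.80


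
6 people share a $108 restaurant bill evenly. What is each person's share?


Total bill: $108
Number of people: 6
Each pays: $108 / 6 = $18

$18


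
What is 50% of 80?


Convert percentage to decimal:
50% = 0.5
Multiply:
80 x 0.5 = 40

40


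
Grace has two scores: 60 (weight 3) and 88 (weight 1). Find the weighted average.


Weighted sum:
3 x 60 + 1 x 88 = 268
Total weight:
3 + 1 = 4
Weighted average:
268 / 4 = 67

67


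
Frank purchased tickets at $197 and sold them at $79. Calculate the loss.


Selling price = $79
Cost price = $197
Loss = cost price - selling price:
Loss = $197 - $79 = $118

$118


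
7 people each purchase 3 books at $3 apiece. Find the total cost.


Cost per person:
3 x $3 = $9
Group total:
7 x $9 = $63

$63


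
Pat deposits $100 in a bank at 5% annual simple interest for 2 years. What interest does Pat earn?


Use the formula I = P x R x T / 100
P x R x T = 100 x 5 x 2 = 1000
I = 1000 / 100 = $10

$10


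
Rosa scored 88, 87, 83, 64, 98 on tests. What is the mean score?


Add the scores:
88 + 87 + 83 + 64 + 98 = 420
Divide by the number of tests:
420 / 5 = 84

84


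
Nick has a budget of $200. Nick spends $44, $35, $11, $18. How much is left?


Add up expenses:
$44 + $35 + $11 + $18 = $108
Subtract from budget:
$200 - $108 = $92

$92


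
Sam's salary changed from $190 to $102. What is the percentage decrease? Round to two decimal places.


Find the absolute change:
|102 - 190| = 88
Divide by original and multiply by 100:
88 / 190 x 100 = 46.3157...% ≈ 46.32%

46.32%


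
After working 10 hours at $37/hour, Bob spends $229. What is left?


Calculate earnings:
10 x $37 = $370
Subtract spending:
$370 - $229 = $141

$141


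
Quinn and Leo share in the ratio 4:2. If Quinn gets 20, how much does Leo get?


Find the multiplier:
20 / 4 = 5
Apply to Leo's share:
2 x 5 = 10

10


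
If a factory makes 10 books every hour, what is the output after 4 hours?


Production rate: 10 books per hour
Time: 4 hours
Total: 10 x 4 = 40 books

40 books


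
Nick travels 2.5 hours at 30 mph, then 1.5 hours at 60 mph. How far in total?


Leg 1 distance:
30 x 2.5 = 75 miles
Leg 2 distance:
60 x 1.5 = 90 miles
Total distance:
75 + 90 = 165 miles

165 miles


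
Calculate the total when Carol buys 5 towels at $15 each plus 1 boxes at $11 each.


Cost of towels:
5 x $15 = $75
Cost of boxes:
1 x $11 = $11
Add both:
$75 + $11 = $86

$86


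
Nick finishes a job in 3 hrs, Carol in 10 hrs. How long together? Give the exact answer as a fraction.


Nick's rate: 1/3 of the job per hour
Carol's rate: 1/10 of the job per hour
Combined rate: 1/3 + 1/10 = 13/30 per hour
Time = 1 / (13/30) = 30/13 hours (≈ 2.31 hours)

30/13 hours


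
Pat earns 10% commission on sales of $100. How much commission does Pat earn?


Convert rate to decimal:
10% = 0.1
Multiply by sales:
$100 x 0.1 = $10

$10


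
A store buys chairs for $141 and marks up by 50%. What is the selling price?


Calculate the markup amount:
50% of $141 = $70.50
Add to cost:
$141 + $70.50 = $211.50

$211.50


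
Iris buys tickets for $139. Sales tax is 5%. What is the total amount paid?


Calculate the tax:
5% of $139 = $6.95
Add tax to price:
$139 + $6.95 = $145.95

$145.95


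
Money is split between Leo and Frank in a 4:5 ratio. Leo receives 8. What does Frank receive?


Find the multiplier:
8 / 4 = 2
Apply to Frank's share:
5 x 2 = 10

10


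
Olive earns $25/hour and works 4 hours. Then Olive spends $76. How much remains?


Calculate earnings:
4 x $25 = $100
Subtract spending:
$100 - $76 = $24

$24


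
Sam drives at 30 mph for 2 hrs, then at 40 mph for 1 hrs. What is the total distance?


Leg 1 distance:
30 x 2 = 60 miles
Leg 2 distance:
40 x 1 = 40 miles
Total distance:
60 + 40 = 100 miles

100 miles


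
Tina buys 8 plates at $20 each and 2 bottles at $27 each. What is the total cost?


Cost of plates:
8 x $20 = $160
Cost of bottles:
2 x $27 = $54
Add both:
$160 + $54 = $214

$214


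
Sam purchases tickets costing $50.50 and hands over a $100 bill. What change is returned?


Start with the amount paid:
$100
Subtract the price:
$100 - $50.50 = $49.50

$49.50


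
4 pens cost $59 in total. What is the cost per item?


Total cost: $59
Number of items: 4
Unit price: $59 / 4 = $14.75

$14.75


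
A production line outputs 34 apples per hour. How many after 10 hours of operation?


Production rate: 34 apples per hour
Time: 10 hours
Total: 34 x 10 = 340 apples

340 apples


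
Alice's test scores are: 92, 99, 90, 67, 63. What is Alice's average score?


Add the scores:
92 + 99 + 90 + 67 + 63 = 411
Divide by the number of tests:
411 / 5 = 82.2

82.2


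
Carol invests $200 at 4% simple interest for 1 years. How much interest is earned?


Use the formula I = P x R x T / 100
P x R x T = 200 x 4 x 1 = 800
I = 800 / 100 = $8

$8


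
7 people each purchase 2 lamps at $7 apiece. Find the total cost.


Cost per person:
2 x $7 = $14
Group total:
7 x $14 = $98

$98


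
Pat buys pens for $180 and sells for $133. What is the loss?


Selling price = $133
Cost price = $180
Loss = cost price - selling price:
Loss = $180 - $133 = $47

$47


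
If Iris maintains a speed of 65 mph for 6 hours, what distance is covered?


Use the formula: distance = speed x time
Speed = 65 mph, Time = 6 hours
65 x 6 = 390 miles

390 miles


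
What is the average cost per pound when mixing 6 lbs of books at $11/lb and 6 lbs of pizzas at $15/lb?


Cost of books:
6 x $11 = $66
Cost of pizzas:
6 x $15 = $90
Total cost: $66 + $90 = $156
Total weight: 12 lbs
Average: $156 / 12 = $13/lb

$13/lb


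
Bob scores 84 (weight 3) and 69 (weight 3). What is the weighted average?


Weighted sum:
3 x 84 + 3 x 69 = 459
Total weight:
3 + 3 = 6
Weighted average:
459 / 6 = 76.5

76.5


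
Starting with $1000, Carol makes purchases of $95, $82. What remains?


Add up expenses:
$95 + $82 = $177
Subtract from budget:
$1000 - $177 = $823

$823


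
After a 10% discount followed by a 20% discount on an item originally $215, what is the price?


First discount:
10% of $215 = $21.50
Price after first discount:
$215 - $21.50 = $193.50
Second discount:
20% of $193.50 = $38.70
Final price:
$193.50 - $38.70 = $154.80

$154.80


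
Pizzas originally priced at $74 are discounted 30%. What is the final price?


Calculate the discount amount:
30% of $74 = $22.20
Subtract from original:
$74 - $22.20 = $51.80

$51.80


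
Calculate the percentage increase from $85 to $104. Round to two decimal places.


Find the absolute change:
|104 - 85| = 19
Divide by original and multiply by 100:
19 / 85 x 100 = 22.3529...% ≈ 22.35%

22.35%


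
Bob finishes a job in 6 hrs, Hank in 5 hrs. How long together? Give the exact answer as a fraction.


Bob's rate: 1/6 of the job per hour
Hank's rate: 1/5 of the job per hour
Combined rate: 1/6 + 1/5 = 11/30 per hour
Time = 1 / (11/30) = 30/11 hours (≈ 2.73 hours)

30/11 hours


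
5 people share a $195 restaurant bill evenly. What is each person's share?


Total bill: $195
Number of people: 5
Each pays: $195 / 5 = $39

$39


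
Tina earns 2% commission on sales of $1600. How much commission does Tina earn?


Convert rate to decimal:
2% = 0.02
Multiply by sales:
$1600 x 0.02 = $32

$32


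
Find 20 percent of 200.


Convert percentage to decimal:
20% = 0.2
Multiply:
200 x 0.2 = 40

40


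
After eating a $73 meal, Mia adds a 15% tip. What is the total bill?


Calculate the tip:
15% of $73 = $10.95
Add tip to meal cost:
$73 + $10.95 = $83.95

$83.95


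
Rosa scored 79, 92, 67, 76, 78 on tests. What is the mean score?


Add the scores:
79 + 92 + 67 + 76 + 78 = 392
Divide by the number of tests:
392 / 5 = 78.4

78.4


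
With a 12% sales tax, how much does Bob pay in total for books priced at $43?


Calculate the tax:
12% of $43 = $5.16
Add tax to price:
$43 + $5.16 = $48.16

$48.16


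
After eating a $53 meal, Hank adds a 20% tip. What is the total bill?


Calculate the tip:
20% of $53 = $10.60
Add tip to meal cost:
$53 + $10.60 = $63.60

$63.60


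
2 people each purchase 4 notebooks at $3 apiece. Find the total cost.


Cost per person:
4 x $3 = $12
Group total:
2 x $12 = $24

$24


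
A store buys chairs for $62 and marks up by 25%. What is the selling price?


Calculate the markup amount:
25% of $62 = $15.50
Add to cost:
$62 + $15.50 = $77.50

$77.50


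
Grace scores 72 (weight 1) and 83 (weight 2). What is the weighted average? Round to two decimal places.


Weighted sum:
1 x 72 + 2 x 83 = 238
Total weight:
1 + 2 = 3
Weighted average:
238 / 3 = 79.3333... ≈ 79.33

79.33


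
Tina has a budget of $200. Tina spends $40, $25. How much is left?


Add up expenses:
$40 + $25 = $65
Subtract from budget:
$200 - $65 = $135

$135


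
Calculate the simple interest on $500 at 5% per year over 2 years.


Use the formula I = P x R x T / 100
P x R x T = 500 x 5 x 2 = 5000
I = 5000 / 100 = $50

$50


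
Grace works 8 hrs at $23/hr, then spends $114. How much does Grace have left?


Calculate earnings:
8 x $23 = $184
Subtract spending:
$184 - $114 = $70

$70


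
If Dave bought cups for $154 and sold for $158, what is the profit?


Selling price = $158
Cost price = $154
Profit = selling price - cost price:
Profit = $158 - $154 = $4

$4


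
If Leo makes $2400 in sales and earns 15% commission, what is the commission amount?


Convert rate to decimal:
15% = 0.15
Multiply by sales:
$2400 x 0.15 = $360

$360


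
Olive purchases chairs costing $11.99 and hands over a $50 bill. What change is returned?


Start with the amount paid:
$50
Subtract the price:
$50 - $11.99 = $38.01

$38.01


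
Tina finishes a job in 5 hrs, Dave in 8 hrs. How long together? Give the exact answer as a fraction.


Tina's rate: 1/5 of the job per hour
Dave's rate: 1/8 of the job per hour
Combined rate: 1/5 + 1/8 = 13/40 per hour
Time = 1 / (13/40) = 40/13 hours (≈ 3.08 hours)

40/13 hours


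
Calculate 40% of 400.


Convert percentage to decimal:
40% = 0.4
Multiply:
400 x 0.4 = 160

160


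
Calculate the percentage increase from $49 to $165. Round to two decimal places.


Find the absolute change:
|165 - 49| = 116
Divide by original and multiply by 100:
116 / 49 x 100 = 236.7346...% ≈ 236.73%

236.73%


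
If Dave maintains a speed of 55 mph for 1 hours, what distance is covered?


Use the formula: distance = speed x time
Speed = 55 mph, Time = 1 hours
55 x 1 = 55 miles

55 miles


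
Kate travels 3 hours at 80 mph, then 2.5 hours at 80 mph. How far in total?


Leg 1 distance:
80 x 3 = 240 miles
Leg 2 distance:
80 x 2.5 = 200 miles
Total distance:
240 + 200 = 440 miles

440 miles


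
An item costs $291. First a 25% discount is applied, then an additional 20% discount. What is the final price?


First discount:
25% of $291 = $72.75
Price after first discount:
$291 - $72.75 = $218.25
Second discount:
20% of $218.25 = $43.65
Final price:
$218.25 - $43.65 = $174.60

$174.60


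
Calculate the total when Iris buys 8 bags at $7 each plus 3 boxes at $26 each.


Cost of bags:
8 x $7 = $56
Cost of boxes:
3 x $26 = $78
Add both:
$56 + $78 = $134

$134


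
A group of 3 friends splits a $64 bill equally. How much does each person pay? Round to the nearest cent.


Total bill: $64
Number of people: 3
Each pays: $64 / 3 = $21.3333... ≈ $21.33

$21.33


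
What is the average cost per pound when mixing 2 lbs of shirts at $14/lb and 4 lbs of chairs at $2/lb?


Cost of shirts:
2 x $14 = $28
Cost of chairs:
4 x $2 = $8
Total cost: $28 + $8 = $36
Total weight: 6 lbs
Average: $36 / 6 = $6/lb

$6/lb


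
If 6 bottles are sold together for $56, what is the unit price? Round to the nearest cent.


Total cost: $56
Number of items: 6
Unit price: $56 / 6 = $9.3333... ≈ $9.33

$9.33


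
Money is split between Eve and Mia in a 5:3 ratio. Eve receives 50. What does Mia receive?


Find the multiplier:
50 / 5 = 10
Apply to Mia's share:
3 x 10 = 30

30


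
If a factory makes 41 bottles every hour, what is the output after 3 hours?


Production rate: 41 bottles per hour
Time: 3 hours
Total: 41 x 3 = 123 bottles

123 bottles


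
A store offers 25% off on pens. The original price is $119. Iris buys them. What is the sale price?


Calculate the discount amount:
25% of $119 = $29.75
Subtract from original:
$119 - $29.75 = $89.25

$89.25


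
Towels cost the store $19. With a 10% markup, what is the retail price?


Calculate the markup amount:
10% of $19 = $1.90
Add to cost:
$19 + $1.90 = $20.90

$20.90


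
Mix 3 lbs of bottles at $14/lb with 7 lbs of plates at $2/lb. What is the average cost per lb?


Cost of bottles:
3 x $14 = $42
Cost of plates:
7 x $2 = $14
Total cost: $42 + $14 = $56
Total weight: 10 lbs
Average: $56 / 10 = $5.60/lb

$5.60/lb


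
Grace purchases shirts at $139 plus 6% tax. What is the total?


Calculate the tax:
6% of $139 = $8.34
Add tax to price:
$139 + $8.34 = $147.34

$147.34


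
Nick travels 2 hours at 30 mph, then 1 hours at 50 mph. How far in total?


Leg 1 distance:
30 x 2 = 60 miles
Leg 2 distance:
50 x 1 = 50 miles
Total distance:
60 + 50 = 110 miles

110 miles


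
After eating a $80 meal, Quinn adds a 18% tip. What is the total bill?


Calculate the tip:
18% of $80 = $14.40
Add tip to meal cost:
$80 + $14.40 = $94.40

$94.40


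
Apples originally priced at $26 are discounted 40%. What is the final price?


Calculate the discount amount:
40% of $26 = $10.40
Subtract from original:
$26 - $10.40 = $15.60

$15.60


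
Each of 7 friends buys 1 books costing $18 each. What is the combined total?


Cost per person:
1 x $18 = $18
Group total:
7 x $18 = $126

$126


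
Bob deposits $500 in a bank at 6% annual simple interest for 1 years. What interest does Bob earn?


Use the formula I = P x R x T / 100
P x R x T = 500 x 6 x 1 = 3000
I = 3000 / 100 = $30

$30


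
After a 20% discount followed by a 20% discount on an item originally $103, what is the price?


First discount:
20% of $103 = $20.60
Price after first discount:
$103 - $20.60 = $82.40
Second discount:
20% of $82.40 = $16.48
Final price:
$82.40 - $16.48 = $65.92

$65.92


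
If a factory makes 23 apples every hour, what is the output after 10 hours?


Production rate: 23 apples per hour
Time: 10 hours
Total: 23 x 10 = 230 apples

230 apples


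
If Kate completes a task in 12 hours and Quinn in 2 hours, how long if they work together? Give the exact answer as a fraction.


Kate's rate: 1/12 of the job per hour
Quinn's rate: 1/2 of the job per hour
Combined rate: 1/12 + 1/2 = 7/12 per hour
Time = 1 / (7/12) = 12/7 hours (≈ 1.71 hours)

12/7 hours


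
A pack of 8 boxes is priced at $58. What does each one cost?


Total cost: $58
Number of items: 8
Unit price: $58 / 8 = $7.25

$7.25


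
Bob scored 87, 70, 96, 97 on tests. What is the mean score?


Add the scores:
87 + 70 + 96 + 97 = 350
Divide by the number of tests:
350 / 4 = 87.5

87.5


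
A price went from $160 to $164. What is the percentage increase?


Find the absolute change:
|164 - 160| = 4
Divide by original and multiply by 100:
4 / 160 x 100 = 2.5%

2.5%


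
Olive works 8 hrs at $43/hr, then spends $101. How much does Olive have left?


Calculate earnings:
8 x $43 = $344
Subtract spending:
$344 - $101 = $243

$243


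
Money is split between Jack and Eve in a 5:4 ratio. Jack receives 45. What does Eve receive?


Find the multiplier:
45 / 5 = 9
Apply to Eve's share:
4 x 9 = 36

36


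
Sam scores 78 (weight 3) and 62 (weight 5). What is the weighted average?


Weighted sum:
3 x 78 + 5 x 62 = 544
Total weight:
3 + 5 = 8
Weighted average:
544 / 8 = 68

68


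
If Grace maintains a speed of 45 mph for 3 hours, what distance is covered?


Use the formula: distance = speed x time
Speed = 45 mph, Time = 3 hours
45 x 3 = 135 miles

135 miles


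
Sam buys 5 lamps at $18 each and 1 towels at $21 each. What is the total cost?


Cost of lamps:
5 x $18 = $90
Cost of towels:
1 x $21 = $21
Add both:
$90 + $21 = $111

$111


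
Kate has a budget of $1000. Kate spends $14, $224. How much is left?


Add up expenses:
$14 + $224 = $238
Subtract from budget:
$1000 - $238 = $762

$762


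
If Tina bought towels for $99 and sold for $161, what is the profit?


Selling price = $161
Cost price = $99
Profit = selling price - cost price:
Profit = $161 - $99 = $62

$62


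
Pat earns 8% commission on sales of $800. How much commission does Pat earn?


Convert rate to decimal:
8% = 0.08
Multiply by sales:
$800 x 0.08 = $64

$64


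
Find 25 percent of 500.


Convert percentage to decimal:
25% = 0.25
Multiply:
500 x 0.25 = 125

125


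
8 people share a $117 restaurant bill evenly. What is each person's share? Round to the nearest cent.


Total bill: $117
Number of people: 8
Each pays: $117 / 8 = $14.625 ≈ $14.63

$14.63


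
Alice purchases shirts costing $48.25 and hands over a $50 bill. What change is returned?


Start with the amount paid:
$50
Subtract the price:
$50 - $48.25 = $1.75

$1.75


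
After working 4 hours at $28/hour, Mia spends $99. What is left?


Calculate earnings:
4 x $28 = $112
Subtract spending:
$112 - $99 = $13

$13


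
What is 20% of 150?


Convert percentage to decimal:
20% = 0.2
Multiply:
150 x 0.2 = 30

30


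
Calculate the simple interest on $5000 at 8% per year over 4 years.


Use the formula I = P x R x T / 100
P x R x T = 5000 x 8 x 4 = 160000
I = 160000 / 100 = $1600

$1600


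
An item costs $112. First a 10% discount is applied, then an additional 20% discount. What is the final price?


First discount:
10% of $112 = $11.20
Price after first discount:
$112 - $11.20 = $100.80
Second discount:
20% of $100.80 = $20.16
Final price:
$100.80 - $20.16 = $80.64

$80.64


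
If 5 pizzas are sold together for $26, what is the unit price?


Total cost: $26
Number of items: 5
Unit price: $26 / 5 = $5.20

$5.20


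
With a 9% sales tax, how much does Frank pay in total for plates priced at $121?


Calculate the tax:
9% of $121 = $10.89
Add tax to price:
$121 + $10.89 = $131.89

$131.89


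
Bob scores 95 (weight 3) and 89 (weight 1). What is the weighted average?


Weighted sum:
3 x 95 + 1 x 89 = 374
Total weight:
3 + 1 = 4
Weighted average:
374 / 4 = 93.5

93.5


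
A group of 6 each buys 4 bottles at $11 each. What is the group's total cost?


Cost per person:
4 x $11 = $44
Group total:
6 x $44 = $264

$264


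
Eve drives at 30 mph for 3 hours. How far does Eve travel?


Use the formula: distance = speed x time
Speed = 30 mph, Time = 3 hours
30 x 3 = 90 miles

90 miles


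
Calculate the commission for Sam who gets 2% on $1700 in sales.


Convert rate to decimal:
2% = 0.02
Multiply by sales:
$1700 x 0.02 = $34

$34


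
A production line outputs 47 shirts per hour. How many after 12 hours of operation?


Production rate: 47 shirts per hour
Time: 12 hours
Total: 47 x 12 = 564 shirts

564 shirts


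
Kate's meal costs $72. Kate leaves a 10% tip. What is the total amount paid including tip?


Calculate the tip:
10% of $72 = $7.20
Add tip to meal cost:
$72 + $7.20 = $79.20

$79.20


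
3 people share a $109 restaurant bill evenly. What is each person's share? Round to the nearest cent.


Total bill: $109
Number of people: 3
Each pays: $109 / 3 = $36.3333... ≈ $36.33

$36.33


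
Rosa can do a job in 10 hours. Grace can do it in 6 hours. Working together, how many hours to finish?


Rosa's rate: 1/10 of the job per hour
Grace's rate: 1/6 of the job per hour
Combined rate: 1/10 + 1/6 = 4/15 per hour
Time = 1 / (4/15) = 15/4 = 3.75 hours

3.75 hours


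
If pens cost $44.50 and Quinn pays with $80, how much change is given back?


Start with the amount paid:
$80
Subtract the price:
$80 - $44.50 = $35.50

$35.50


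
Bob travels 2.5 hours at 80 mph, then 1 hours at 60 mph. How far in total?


Leg 1 distance:
80 x 2.5 = 200 miles
Leg 2 distance:
60 x 1 = 60 miles
Total distance:
200 + 60 = 260 miles

260 miles


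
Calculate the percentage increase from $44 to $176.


Find the absolute change:
|176 - 44| = 132
Divide by original and multiply by 100:
132 / 44 x 100 = 300%

300%


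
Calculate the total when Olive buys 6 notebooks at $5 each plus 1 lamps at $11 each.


Cost of notebooks:
6 x $5 = $30
Cost of lamps:
1 x $11 = $11
Add both:
$30 + $11 = $41

$41


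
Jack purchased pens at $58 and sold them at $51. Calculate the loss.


Selling price = $51
Cost price = $58
Loss = cost price - selling price:
Loss = $58 - $51 = $7

$7


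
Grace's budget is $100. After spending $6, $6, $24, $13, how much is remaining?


Add up expenses:
$6 + $6 + $24 + $13 = $49
Subtract from budget:
$100 - $49 = $51

$51


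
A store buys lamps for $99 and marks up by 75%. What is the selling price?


Calculate the markup amount:
75% of $99 = $74.25
Add to cost:
$99 + $74.25 = $173.25

$173.25


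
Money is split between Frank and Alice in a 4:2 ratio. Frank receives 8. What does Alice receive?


Find the multiplier:
8 / 4 = 2
Apply to Alice's share:
2 x 2 = 4

4


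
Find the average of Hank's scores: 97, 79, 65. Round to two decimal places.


Add the scores:
97 + 79 + 65 = 241
Divide by the number of tests:
241 / 3 = 80.3333... ≈ 80.33

80.33


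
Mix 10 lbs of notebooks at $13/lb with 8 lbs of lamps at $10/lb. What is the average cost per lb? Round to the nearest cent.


Cost of notebooks:
10 x $13 = $130
Cost of lamps:
8 x $10 = $80
Total cost: $130 + $80 = $210
Total weight: 18 lbs
Average: $210 / 18 = $11.6666... ≈ $11.67/lb

$11.67/lb


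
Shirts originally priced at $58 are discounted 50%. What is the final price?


Calculate the discount amount:
50% of $58 = $29
Subtract from original:
$58 - $29 = $29

$29


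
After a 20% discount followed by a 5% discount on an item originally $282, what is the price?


First discount:
20% of $282 = $56.40
Price after first discount:
$282 - $56.40 = $225.60
Second discount:
5% of $225.60 = $11.28
Final price:
$225.60 - $11.28 = $214.32

$214.32


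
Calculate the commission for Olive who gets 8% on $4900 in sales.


Convert rate to decimal:
8% = 0.08
Multiply by sales:
$4900 x 0.08 = $392

$392


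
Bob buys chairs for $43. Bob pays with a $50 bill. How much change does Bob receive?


Start with the amount paid:
$50
Subtract the price:
$50 - $43 = $7

$7


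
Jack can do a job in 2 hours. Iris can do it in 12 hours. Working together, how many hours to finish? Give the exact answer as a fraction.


Jack's rate: 1/2 of the job per hour
Iris's rate: 1/12 of the job per hour
Combined rate: 1/2 + 1/12 = 7/12 per hour
Time = 1 / (7/12) = 12/7 hours (≈ 1.71 hours)

12/7 hours


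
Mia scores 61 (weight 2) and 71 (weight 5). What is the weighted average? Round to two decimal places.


Weighted sum:
2 x 61 + 5 x 71 = 477
Total weight:
2 + 5 = 7
Weighted average:
477 / 7 = 68.1428... ≈ 68.14

68.14


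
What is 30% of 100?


Convert percentage to decimal:
30% = 0.3
Multiply:
100 x 0.3 = 30

30


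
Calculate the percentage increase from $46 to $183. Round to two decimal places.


Find the absolute change:
|183 - 46| = 137
Divide by original and multiply by 100:
137 / 46 x 100 = 297.8260...% ≈ 297.83%

297.83%


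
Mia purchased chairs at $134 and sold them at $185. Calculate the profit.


Selling price = $185
Cost price = $134
Profit = selling price - cost price:
Profit = $185 - $134 = $51

$51


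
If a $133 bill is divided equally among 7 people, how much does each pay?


Total bill: $133
Number of people: 7
Each pays: $133 / 7 = $19

$19


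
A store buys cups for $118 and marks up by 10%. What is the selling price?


Calculate the markup amount:
10% of $118 = $11.80
Add to cost:
$118 + $11.80 = $129.80

$129.80


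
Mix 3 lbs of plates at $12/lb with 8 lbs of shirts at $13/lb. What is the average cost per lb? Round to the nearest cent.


Cost of plates:
3 x $12 = $36
Cost of shirts:
8 x $13 = $104
Total cost: $36 + $104 = $140
Total weight: 11 lbs
Average: $140 / 11 = $12.7272... ≈ $12.73/lb

$12.73/lb


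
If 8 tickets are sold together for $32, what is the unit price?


Total cost: $32
Number of items: 8
Unit price: $32 / 8 = $4

$4


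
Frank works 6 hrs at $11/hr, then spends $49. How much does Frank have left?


Calculate earnings:
6 x $11 = $66
Subtract spending:
$66 - $49 = $17

$17


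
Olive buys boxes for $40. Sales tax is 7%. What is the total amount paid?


Calculate the tax:
7% of $40 = $2.80
Add tax to price:
$40 + $2.80 = $42.80

$42.80


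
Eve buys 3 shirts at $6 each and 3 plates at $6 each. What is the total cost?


Cost of shirts:
3 x $6 = $18
Cost of plates:
3 x $6 = $18
Add both:
$18 + $18 = $36

$36


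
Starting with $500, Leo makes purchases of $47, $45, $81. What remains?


Add up expenses:
$47 + $45 + $81 = $173
Subtract from budget:
$500 - $173 = $327

$327


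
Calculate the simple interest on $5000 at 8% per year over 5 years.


Use the formula I = P x R x T / 100
P x R x T = 5000 x 8 x 5 = 200000
I = 200000 / 100 = $2000

$2000


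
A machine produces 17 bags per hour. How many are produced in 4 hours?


Production rate: 17 bags per hour
Time: 4 hours
Total: 17 x 4 = 68 bags

68 bags


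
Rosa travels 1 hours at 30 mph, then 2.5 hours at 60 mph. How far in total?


Leg 1 distance:
30 x 1 = 30 miles
Leg 2 distance:
60 x 2.5 = 150 miles
Total distance:
30 + 150 = 180 miles

180 miles


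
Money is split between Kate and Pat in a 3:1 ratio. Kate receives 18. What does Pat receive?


Find the multiplier:
18 / 3 = 6
Apply to Pat's share:
1 x 6 = 6

6


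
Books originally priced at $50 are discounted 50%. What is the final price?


Calculate the discount amount:
50% of $50 = $25
Subtract from original:
$50 - $25 = $25

$25


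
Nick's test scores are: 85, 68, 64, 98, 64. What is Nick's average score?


Add the scores:
85 + 68 + 64 + 98 + 64 = 379
Divide by the number of tests:
379 / 5 = 75.8

75.8


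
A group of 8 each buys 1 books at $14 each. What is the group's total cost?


Cost per person:
1 x $14 = $14
Group total:
8 x $14 = $112

$112


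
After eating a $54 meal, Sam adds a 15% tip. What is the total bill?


Calculate the tip:
15% of $54 = $8.10
Add tip to meal cost:
$54 + $8.10 = $62.10

$62.10


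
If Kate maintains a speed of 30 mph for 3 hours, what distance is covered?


Use the formula: distance = speed x time
Speed = 30 mph, Time = 3 hours
30 x 3 = 90 miles

90 miles


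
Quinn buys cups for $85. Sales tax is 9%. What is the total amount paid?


Calculate the tax:
9% of $85 = $7.65
Add tax to price:
$85 + $7.65 = $92.65

$92.65


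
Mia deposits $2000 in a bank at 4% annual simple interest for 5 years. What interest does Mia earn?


Use the formula I = P x R x T / 100
P x R x T = 2000 x 4 x 5 = 40000
I = 40000 / 100 = $400

$400


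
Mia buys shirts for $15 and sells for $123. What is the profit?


Selling price = $123
Cost price = $15
Profit = selling price - cost price:
Profit = $123 - $15 = $108

$108


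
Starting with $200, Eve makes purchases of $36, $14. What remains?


Add up expenses:
$36 + $14 = $50
Subtract from budget:
$200 - $50 = $150

$150


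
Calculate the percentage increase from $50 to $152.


Find the absolute change:
|152 - 50| = 102
Divide by original and multiply by 100:
102 / 50 x 100 = 204%

204%


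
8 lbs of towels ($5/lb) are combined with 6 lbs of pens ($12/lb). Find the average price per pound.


Cost of towels:
8 x $5 = $40
Cost of pens:
6 x $12 = $72
Total cost: $40 + $72 = $112
Total weight: 14 lbs
Average: $112 / 14 = $8/lb

$8/lb


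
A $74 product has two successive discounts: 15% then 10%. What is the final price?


First discount:
15% of $74 = $11.10
Price after first discount:
$74 - $11.10 = $62.90
Second discount:
10% of $62.90 = $6.29
Final price:
$62.90 - $6.29 = $56.61

$56.61


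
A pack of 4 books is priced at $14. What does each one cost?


Total cost: $14
Number of items: 4
Unit price: $14 / 4 = $3.50

$3.50


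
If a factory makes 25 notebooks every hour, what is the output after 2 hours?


Production rate: 25 notebooks per hour
Time: 2 hours
Total: 25 x 2 = 50 notebooks

50 notebooks


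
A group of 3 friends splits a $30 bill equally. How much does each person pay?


Total bill: $30
Number of people: 3
Each pays: $30 / 3 = $10

$10


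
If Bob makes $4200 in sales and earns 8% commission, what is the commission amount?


Convert rate to decimal:
8% = 0.08
Multiply by sales:
$4200 x 0.08 = $336

$336


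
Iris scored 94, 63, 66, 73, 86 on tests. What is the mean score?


Add the scores:
94 + 63 + 66 + 73 + 86 = 382
Divide by the number of tests:
382 / 5 = 76.4

76.4


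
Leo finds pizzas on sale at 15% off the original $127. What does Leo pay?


Calculate the discount amount:
15% of $127 = $19.05
Subtract from original:
$127 - $19.05 = $107.95

$107.95


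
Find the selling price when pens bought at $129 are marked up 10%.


Calculate the markup amount:
10% of $129 = $12.90
Add to cost:
$129 + $12.90 = $141.90

$141.90


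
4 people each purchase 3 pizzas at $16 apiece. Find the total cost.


Cost per person:
3 x $16 = $48
Group total:
4 x $48 = $192

$192


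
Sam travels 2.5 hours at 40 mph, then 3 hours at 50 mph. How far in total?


Leg 1 distance:
40 x 2.5 = 100 miles
Leg 2 distance:
50 x 3 = 150 miles
Total distance:
100 + 150 = 250 miles

250 miles


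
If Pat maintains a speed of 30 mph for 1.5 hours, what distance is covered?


Use the formula: distance = speed x time
Speed = 30 mph, Time = 1.5 hours
30 x 1.5 = 45 miles

45 miles


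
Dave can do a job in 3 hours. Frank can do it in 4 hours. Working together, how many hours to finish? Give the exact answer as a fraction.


Dave's rate: 1/3 of the job per hour
Frank's rate: 1/4 of the job per hour
Combined rate: 1/3 + 1/4 = 7/12 per hour
Time = 1 / (7/12) = 12/7 hours (≈ 1.71 hours)

12/7 hours


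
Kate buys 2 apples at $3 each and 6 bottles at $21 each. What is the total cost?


Cost of apples:
2 x $3 = $6
Cost of bottles:
6 x $21 = $126
Add both:
$6 + $126 = $132

$132


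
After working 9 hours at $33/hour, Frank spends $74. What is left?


Calculate earnings:
9 x $33 = $297
Subtract spending:
$297 - $74 = $223

$223


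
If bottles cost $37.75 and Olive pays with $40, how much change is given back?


Start with the amount paid:
$40
Subtract the price:
$40 - $37.75 = $2.25

$2.25


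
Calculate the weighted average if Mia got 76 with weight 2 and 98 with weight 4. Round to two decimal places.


Weighted sum:
2 x 76 + 4 x 98 = 544
Total weight:
2 + 4 = 6
Weighted average:
544 / 6 = 90.6666... ≈ 90.67

90.67


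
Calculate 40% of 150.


Convert percentage to decimal:
40% = 0.4
Multiply:
150 x 0.4 = 60

60


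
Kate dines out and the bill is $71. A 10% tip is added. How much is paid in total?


Calculate the tip:
10% of $71 = $7.10
Add tip to meal cost:
$71 + $7.10 = $78.10

$78.10


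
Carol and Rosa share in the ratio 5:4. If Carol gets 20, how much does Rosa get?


Find the multiplier:
20 / 5 = 4
Apply to Rosa's share:
4 x 4 = 16

16


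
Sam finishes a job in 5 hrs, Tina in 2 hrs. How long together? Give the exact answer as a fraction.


Sam's rate: 1/5 of the job per hour
Tina's rate: 1/2 of the job per hour
Combined rate: 1/5 + 1/2 = 7/10 per hour
Time = 1 / (7/10) = 10/7 hours (≈ 1.43 hours)

10/7 hours


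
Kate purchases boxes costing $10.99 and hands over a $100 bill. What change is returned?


Start with the amount paid:
$100
Subtract the price:
$100 - $10.99 = $89.01

$89.01


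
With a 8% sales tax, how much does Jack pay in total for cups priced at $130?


Calculate the tax:
8% of $130 = $10.40
Add tax to price:
$130 + $10.40 = $140.40

$140.40


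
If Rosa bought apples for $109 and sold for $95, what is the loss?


Selling price = $95
Cost price = $109
Loss = cost price - selling price:
Loss = $109 - $95 = $14

$14


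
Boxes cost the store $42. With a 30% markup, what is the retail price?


Calculate the markup amount:
30% of $42 = $12.60
Add to cost:
$42 + $12.60 = $54.60

$54.60


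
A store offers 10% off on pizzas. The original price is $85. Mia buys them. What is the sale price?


Calculate the discount amount:
10% of $85 = $8.50
Subtract from original:
$85 - $8.50 = $76.50

$76.50


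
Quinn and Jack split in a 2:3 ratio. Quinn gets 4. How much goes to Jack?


Find the multiplier:
4 / 2 = 2
Apply to Jack's share:
3 x 2 = 6

6


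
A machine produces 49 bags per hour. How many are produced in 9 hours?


Production rate: 49 bags per hour
Time: 9 hours
Total: 49 x 9 = 441 bags

441 bags


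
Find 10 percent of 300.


Convert percentage to decimal:
10% = 0.1
Multiply:
300 x 0.1 = 30

30


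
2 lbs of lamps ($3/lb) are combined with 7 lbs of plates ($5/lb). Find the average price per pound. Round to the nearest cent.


Cost of lamps:
2 x $3 = $6
Cost of plates:
7 x $5 = $35
Total cost: $6 + $35 = $41
Total weight: 9 lbs
Average: $41 / 9 = $4.5555... ≈ $4.56/lb

$4.56/lb


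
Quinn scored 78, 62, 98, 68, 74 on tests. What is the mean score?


Add the scores:
78 + 62 + 98 + 68 + 74 = 380
Divide by the number of tests:
380 / 5 = 76

76


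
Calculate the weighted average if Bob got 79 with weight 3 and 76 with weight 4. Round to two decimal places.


Weighted sum:
3 x 79 + 4 x 76 = 541
Total weight:
3 + 4 = 7
Weighted average:
541 / 7 = 77.2857... ≈ 77.29

77.29


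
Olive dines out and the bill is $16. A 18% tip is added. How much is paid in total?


Calculate the tip:
18% of $16 = $2.88
Add tip to meal cost:
$16 + $2.88 = $18.88

$18.88


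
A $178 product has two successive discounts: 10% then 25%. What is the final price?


First discount:
10% of $178 = $17.80
Price after first discount:
$178 - $17.80 = $160.20
Second discount:
25% of $160.20 = $40.05
Final price:
$160.20 - $40.05 = $120.15

$120.15


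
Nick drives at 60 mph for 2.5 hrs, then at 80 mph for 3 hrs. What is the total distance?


Leg 1 distance:
60 x 2.5 = 150 miles
Leg 2 distance:
80 x 3 = 240 miles
Total distance:
150 + 240 = 390 miles

390 miles


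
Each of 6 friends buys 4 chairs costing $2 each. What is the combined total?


Cost per person:
4 x $2 = $8
Group total:
6 x $8 = $48

$48


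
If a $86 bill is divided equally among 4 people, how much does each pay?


Total bill: $86
Number of people: 4
Each pays: $86 / 4 = $21.50

$21.50


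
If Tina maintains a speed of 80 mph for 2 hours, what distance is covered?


Use the formula: distance = speed x time
Speed = 80 mph, Time = 2 hours
80 x 2 = 160 miles

160 miles


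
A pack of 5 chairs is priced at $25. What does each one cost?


Total cost: $25
Number of items: 5
Unit price: $25 / 5 = $5

$5


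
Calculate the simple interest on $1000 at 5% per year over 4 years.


Use the formula I = P x R x T / 100
P x R x T = 1000 x 5 x 4 = 20000
I = 20000 / 100 = $200

$200


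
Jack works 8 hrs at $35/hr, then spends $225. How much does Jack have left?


Calculate earnings:
8 x $35 = $280
Subtract spending:
$280 - $225 = $55

$55


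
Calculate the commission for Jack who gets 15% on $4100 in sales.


Convert rate to decimal:
15% = 0.15
Multiply by sales:
$4100 x 0.15 = $615

$615


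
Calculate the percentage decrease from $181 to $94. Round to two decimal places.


Find the absolute change:
|94 - 181| = 87
Divide by original and multiply by 100:
87 / 181 x 100 = 48.0662...% ≈ 48.07%

48.07%


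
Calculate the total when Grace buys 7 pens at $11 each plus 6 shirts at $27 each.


Cost of pens:
7 x $11 = $77
Cost of shirts:
6 x $27 = $162
Add both:
$77 + $162 = $239

$239
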